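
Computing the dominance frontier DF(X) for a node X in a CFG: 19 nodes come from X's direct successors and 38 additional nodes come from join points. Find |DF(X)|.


DF(X) = direct successor contributions + join point contributions
= 19 + 38 = 57

57


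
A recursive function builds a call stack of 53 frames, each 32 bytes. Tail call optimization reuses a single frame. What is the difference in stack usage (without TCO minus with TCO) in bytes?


Without TCO: 53 * 32 = 1696 bytes
With TCO: reuse 1 frame = 32 bytes
Savings = 1696 - 32 = 1664

1664


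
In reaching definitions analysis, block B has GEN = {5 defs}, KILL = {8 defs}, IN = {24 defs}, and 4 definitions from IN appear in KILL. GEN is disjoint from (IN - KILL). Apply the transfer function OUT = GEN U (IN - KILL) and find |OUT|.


IN - KILL: 24 - 4 = 20 surviving definitions
OUT = GEN + surviving = 5 + 20 = 25

25


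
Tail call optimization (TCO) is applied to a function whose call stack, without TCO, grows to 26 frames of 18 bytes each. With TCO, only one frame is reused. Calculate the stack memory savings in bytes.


Without TCO: 26 * 18 = 468 bytes
With TCO: reuse 1 frame = 18 bytes
Savings = 468 - 18 = 450

450


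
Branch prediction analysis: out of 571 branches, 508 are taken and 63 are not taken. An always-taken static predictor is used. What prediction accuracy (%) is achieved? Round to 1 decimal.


Predictor: always-taken
Correct predictions = 508
Accuracy = 508 / 571 * 100 = 89.0%

89.0


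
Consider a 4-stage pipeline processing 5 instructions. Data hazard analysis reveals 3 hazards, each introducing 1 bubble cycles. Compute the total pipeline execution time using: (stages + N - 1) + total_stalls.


Base cycles = 4 + 5 - 1 = 8
Total stalls = 3 * 1 = 3
Total = 8 + 3 = 11

11


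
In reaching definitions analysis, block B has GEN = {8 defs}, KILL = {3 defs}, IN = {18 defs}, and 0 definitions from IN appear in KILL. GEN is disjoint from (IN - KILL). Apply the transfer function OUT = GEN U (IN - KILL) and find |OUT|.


IN - KILL: 18 - 0 = 18 surviving definitions
OUT = GEN + surviving = 8 + 18 = 26

26


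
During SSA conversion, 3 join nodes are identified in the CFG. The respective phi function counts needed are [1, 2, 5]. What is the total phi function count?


Total phi functions = sum of phi functions at each join node
= 1 + 2 + 5 = 8

8


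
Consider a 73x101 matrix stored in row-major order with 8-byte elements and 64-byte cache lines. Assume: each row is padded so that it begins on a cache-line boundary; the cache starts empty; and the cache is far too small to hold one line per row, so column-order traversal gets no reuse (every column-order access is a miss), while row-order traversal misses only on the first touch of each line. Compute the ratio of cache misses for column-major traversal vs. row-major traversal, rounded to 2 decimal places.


Each row occupies 101 * 8 = 808 bytes and starts on a line boundary, so it spans ceil(808 / 64) = 13 cache lines.
Row-major traversal misses (one per line touched): 73 * ceil(101 * 8 / 64) = 949
Column-major traversal misses (no reuse, every access misses): 73 * 101 = 7373
Ratio = 7373 / 949 = 7.77

7.77


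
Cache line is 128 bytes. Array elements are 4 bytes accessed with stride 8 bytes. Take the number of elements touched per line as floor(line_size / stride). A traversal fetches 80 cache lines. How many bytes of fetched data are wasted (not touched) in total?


Elements per line = floor(128 / 8) = 16
Bytes used per line = 16 * 4 = 64
Wasted per line = 128 - 64 = 64
Total wasted = 64 * 80 = 5120

5120


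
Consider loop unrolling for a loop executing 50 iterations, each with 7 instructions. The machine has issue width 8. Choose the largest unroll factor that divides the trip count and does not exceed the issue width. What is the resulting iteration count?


Largest divisor of 50 <= 8 is 5
New iterations = 50 / 5 = 10

10


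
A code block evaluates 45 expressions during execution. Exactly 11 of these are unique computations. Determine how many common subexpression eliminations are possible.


CSE count = total expressions - unique expressions
= 45 - 11 = 34

34


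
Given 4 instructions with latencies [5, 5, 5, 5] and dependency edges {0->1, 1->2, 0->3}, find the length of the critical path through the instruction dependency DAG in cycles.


Compute longest path through dependency graph: dist(Ik) = max over predecessors of dist + latency(Ik).
dist(I0) = latency 5 = 5
dist(I1) = dist(I0) + 5 = 5 + 5 = 10
dist(I2) = dist(I1) + 5 = 10 + 5 = 15
dist(I3) = dist(I0) + 5 = 5 + 5 = 10
Critical path = max dist = 15

15


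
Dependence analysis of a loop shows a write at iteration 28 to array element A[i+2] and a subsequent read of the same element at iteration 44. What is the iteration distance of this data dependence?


Distance = read iteration - write iteration
= 44 - 28 = 16

16


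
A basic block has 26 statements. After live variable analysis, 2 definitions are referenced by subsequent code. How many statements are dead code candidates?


Dead code = total statements - live definitions
= 26 - 2 = 24

24


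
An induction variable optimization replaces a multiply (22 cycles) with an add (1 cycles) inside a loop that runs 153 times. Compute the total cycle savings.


Per-iteration saving = 22 - 1 = 21
Total saved = 153 * 21 = 3213

3213


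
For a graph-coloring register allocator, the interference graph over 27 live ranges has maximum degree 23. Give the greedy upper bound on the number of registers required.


Greedy coloring never needs more than (max_degree + 1) colors: when coloring a vertex, at most max_degree neighbors are already colored.
Upper bound = 23 + 1 = 24

24


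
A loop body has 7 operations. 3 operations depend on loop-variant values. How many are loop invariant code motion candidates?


Invariant candidates = total - loop-dependent
= 7 - 3 = 4

4


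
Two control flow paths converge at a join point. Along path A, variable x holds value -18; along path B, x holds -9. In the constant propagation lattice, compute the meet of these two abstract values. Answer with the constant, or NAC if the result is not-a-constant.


Meet operation: if both paths give the same constant, result is that constant; if they differ, result is NAC (not-a-constant).
Path A: -18, Path B: -9 -> differ
Result: not-a-constant -> NAC

NAC


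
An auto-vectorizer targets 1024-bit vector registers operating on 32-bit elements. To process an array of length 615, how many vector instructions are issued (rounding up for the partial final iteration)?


Width = 1024 / 32 = 32 elements per vector op
Iterations = ceil(615 / 32) = 20

20


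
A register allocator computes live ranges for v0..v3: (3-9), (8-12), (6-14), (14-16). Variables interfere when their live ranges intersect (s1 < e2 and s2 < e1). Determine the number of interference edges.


Check all pairs for overlapping intervals.
Two intervals (s1,e1) and (s2,e2) overlap if s1 < e2 and s2 < e1.
v0 (3-9) vs v1..v3: overlaps v1, v2 -> 2
v1 (8-12) vs v2..v3: overlaps v2 -> 1
v2 (6-14) vs v3: overlaps none -> 0
Total overlapping pairs = 2 + 1 + 0 = 3

3


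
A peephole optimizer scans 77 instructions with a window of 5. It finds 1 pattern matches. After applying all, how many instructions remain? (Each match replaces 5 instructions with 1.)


Each match removes 4 instructions.
Total removed = 1 * 4 = 4
Remaining = 77 - 4 = 73

73


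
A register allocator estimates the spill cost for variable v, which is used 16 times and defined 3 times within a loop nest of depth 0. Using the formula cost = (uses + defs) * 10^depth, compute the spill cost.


uses + defs = 16 + 3 = 19
10^0 = 1
Spill cost = 19 * 1 = 19

19


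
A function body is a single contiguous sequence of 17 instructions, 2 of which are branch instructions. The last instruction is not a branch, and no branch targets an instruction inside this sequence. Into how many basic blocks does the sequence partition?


With no in-sequence branch targets, the leaders are the first instruction plus the instruction after each branch.
Number of basic blocks = branches + 1
= 2 + 1 = 3

3


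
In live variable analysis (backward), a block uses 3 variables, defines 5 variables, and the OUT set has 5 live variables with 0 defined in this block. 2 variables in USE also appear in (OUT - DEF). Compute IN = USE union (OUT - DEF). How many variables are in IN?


OUT - DEF: 5 - 0 = 5
|IN| = |USE| + |OUT - DEF| - |USE ∩ (OUT - DEF)| = 3 + 5 - 2 = 6

6


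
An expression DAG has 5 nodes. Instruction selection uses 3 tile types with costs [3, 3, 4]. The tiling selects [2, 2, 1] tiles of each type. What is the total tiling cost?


Total cost = sum(count_i * cost_i)
= 2*3 + 2*3 + 1*4
= 16

16


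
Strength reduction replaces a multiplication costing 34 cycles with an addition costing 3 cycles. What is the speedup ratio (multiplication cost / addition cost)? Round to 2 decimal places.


Ratio = mult_cost / add_cost = 34 / 3 = 11.33

11.33


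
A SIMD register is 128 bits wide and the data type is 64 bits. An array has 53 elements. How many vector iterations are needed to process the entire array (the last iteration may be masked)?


Width = 128 / 64 = 2 elements per vector op
Iterations = ceil(53 / 2) = 27

27


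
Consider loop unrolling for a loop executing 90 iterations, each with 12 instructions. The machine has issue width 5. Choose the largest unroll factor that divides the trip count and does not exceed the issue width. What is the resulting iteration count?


Largest divisor of 90 <= 5 is 5
New iterations = 90 / 5 = 18

18


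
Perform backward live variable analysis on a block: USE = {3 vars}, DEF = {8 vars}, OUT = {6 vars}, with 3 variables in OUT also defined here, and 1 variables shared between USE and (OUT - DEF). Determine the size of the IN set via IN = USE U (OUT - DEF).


OUT - DEF: 6 - 3 = 3
|IN| = |USE| + |OUT - DEF| - |USE ∩ (OUT - DEF)| = 3 + 3 - 1 = 5

5


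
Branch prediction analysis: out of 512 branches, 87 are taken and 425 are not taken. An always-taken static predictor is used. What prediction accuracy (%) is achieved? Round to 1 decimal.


Predictor: always-taken
Correct predictions = 87
Accuracy = 87 / 512 * 100 = 17.0%

17.0


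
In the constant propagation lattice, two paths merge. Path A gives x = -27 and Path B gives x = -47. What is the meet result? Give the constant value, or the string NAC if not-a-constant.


Meet operation: if both paths give the same constant, result is that constant; if they differ, result is NAC (not-a-constant).
Path A: -27, Path B: -47 -> differ
Result: not-a-constant -> NAC

NAC


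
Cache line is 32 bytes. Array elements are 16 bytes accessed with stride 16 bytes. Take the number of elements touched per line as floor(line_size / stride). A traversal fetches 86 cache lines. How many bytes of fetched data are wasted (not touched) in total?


Elements per line = floor(32 / 16) = 2
Bytes used per line = 2 * 16 = 32
Wasted per line = 32 - 32 = 0
Total wasted = 0 * 86 = 0

0


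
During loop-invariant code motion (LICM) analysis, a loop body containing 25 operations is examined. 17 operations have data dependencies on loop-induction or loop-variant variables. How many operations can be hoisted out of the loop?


Invariant candidates = total - loop-dependent
= 25 - 17 = 8

8


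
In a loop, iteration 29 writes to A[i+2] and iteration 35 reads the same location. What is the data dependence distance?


Distance = read iteration - write iteration
= 35 - 29 = 6

6


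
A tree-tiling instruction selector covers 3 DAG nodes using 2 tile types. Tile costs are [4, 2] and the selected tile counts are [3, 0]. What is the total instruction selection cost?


Total cost = sum(count_i * cost_i)
= 3*4 + 0*2
= 12

12


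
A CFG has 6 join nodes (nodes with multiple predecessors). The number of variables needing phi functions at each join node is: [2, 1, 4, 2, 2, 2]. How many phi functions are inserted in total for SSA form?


Total phi functions = sum of phi functions at each join node
= 2 + 1 + 4 + 2 + 2 + 2 = 13

13


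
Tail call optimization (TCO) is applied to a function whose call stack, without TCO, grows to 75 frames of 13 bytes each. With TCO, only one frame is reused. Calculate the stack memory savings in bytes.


Without TCO: 75 * 13 = 975 bytes
With TCO: reuse 1 frame = 13 bytes
Savings = 975 - 13 = 962

962


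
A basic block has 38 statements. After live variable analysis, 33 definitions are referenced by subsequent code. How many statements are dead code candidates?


Dead code = total statements - live definitions
= 38 - 33 = 5

5


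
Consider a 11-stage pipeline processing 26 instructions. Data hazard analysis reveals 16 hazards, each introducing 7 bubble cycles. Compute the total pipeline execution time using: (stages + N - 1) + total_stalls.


Base cycles = 11 + 26 - 1 = 36
Total stalls = 16 * 7 = 112
Total = 36 + 112 = 148

148


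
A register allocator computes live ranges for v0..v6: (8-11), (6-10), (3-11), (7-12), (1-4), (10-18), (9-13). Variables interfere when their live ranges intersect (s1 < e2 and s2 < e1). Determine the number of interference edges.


Check all pairs for overlapping intervals.
Two intervals (s1,e1) and (s2,e2) overlap if s1 < e2 and s2 < e1.
v0 (8-11) vs v1..v6: overlaps v1, v2, v3, v5, v6 -> 5
v1 (6-10) vs v2..v6: overlaps v2, v3, v6 -> 3
v2 (3-11) vs v3..v6: overlaps v3, v4, v5, v6 -> 4
v3 (7-12) vs v4..v6: overlaps v5, v6 -> 2
v4 (1-4) vs v5..v6: overlaps none -> 0
v5 (10-18) vs v6: overlaps v6 -> 1
Total overlapping pairs = 5 + 3 + 4 + 2 + 0 + 1 = 15

15


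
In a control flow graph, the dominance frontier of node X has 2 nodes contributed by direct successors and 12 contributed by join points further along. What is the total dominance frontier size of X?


DF(X) = direct successor contributions + join point contributions
= 2 + 12 = 14

14


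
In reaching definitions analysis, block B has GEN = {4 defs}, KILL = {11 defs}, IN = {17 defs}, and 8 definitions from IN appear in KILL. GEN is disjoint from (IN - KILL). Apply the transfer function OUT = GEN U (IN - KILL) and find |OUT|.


IN - KILL: 17 - 8 = 9 surviving definitions
OUT = GEN + surviving = 4 + 9 = 13

13


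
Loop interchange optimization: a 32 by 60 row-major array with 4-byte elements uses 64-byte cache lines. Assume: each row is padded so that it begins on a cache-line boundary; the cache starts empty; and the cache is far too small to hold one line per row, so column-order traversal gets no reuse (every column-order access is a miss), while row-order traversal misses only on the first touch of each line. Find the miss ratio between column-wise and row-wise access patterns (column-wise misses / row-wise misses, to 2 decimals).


Each row occupies 60 * 4 = 240 bytes and starts on a line boundary, so it spans ceil(240 / 64) = 4 cache lines.
Row-major traversal misses (one per line touched): 32 * ceil(60 * 4 / 64) = 128
Column-major traversal misses (no reuse, every access misses): 32 * 60 = 1920
Ratio = 1920 / 128 = 15.0

15.0


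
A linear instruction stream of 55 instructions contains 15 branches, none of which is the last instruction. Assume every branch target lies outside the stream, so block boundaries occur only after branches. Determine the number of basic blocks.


With no in-sequence branch targets, the leaders are the first instruction plus the instruction after each branch.
Number of basic blocks = branches + 1
= 15 + 1 = 16

16


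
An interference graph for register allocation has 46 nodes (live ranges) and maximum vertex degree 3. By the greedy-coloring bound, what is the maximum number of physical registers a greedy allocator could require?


Greedy coloring never needs more than (max_degree + 1) colors: when coloring a vertex, at most max_degree neighbors are already colored.
Upper bound = 3 + 1 = 4

4


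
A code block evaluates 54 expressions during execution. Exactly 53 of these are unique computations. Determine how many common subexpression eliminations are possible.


CSE count = total expressions - unique expressions
= 54 - 53 = 1

1


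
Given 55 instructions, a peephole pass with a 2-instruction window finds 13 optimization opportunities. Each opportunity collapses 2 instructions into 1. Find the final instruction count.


Each match removes 1 instructions.
Total removed = 13 * 1 = 13
Remaining = 55 - 13 = 42

42


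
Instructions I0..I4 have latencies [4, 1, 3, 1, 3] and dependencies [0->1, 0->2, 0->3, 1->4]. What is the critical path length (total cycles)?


Compute longest path through dependency graph: dist(Ik) = max over predecessors of dist + latency(Ik).
dist(I0) = latency 4 = 4
dist(I1) = dist(I0) + 1 = 4 + 1 = 5
dist(I2) = dist(I0) + 3 = 4 + 3 = 7
dist(I3) = dist(I0) + 1 = 4 + 1 = 5
dist(I4) = dist(I1) + 3 = 5 + 3 = 8
Critical path = max dist = 8

8


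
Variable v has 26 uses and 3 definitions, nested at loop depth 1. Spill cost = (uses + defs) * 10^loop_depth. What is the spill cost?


uses + defs = 26 + 3 = 29
10^1 = 10
Spill cost = 29 * 10 = 290

290


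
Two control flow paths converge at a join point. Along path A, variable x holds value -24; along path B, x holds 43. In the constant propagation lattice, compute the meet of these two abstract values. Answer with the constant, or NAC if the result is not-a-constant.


Meet operation: if both paths give the same constant, result is that constant; if they differ, result is NAC (not-a-constant).
Path A: -24, Path B: 43 -> differ
Result: not-a-constant -> NAC

NAC


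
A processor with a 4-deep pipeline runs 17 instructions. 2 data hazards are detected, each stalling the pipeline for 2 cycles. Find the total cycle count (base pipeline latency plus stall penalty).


Base cycles = 4 + 17 - 1 = 20
Total stalls = 2 * 2 = 4
Total = 20 + 4 = 24

24


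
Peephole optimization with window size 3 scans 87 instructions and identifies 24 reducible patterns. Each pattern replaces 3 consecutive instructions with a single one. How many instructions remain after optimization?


Each match removes 2 instructions.
Total removed = 24 * 2 = 48
Remaining = 87 - 48 = 39

39


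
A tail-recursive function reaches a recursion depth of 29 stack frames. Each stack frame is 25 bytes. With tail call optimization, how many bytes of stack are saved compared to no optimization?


Without TCO: 29 * 25 = 725 bytes
With TCO: reuse 1 frame = 25 bytes
Savings = 725 - 25 = 700

700


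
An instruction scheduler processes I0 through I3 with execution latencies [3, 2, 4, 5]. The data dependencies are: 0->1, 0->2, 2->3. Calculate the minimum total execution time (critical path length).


Compute longest path through dependency graph: dist(Ik) = max over predecessors of dist + latency(Ik).
dist(I0) = latency 3 = 3
dist(I1) = dist(I0) + 2 = 3 + 2 = 5
dist(I2) = dist(I0) + 4 = 3 + 4 = 7
dist(I3) = dist(I2) + 5 = 7 + 5 = 12
Critical path = max dist = 12

12


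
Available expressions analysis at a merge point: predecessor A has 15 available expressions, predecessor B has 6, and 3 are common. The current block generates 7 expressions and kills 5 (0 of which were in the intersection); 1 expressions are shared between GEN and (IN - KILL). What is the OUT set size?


IN = intersection of predecessors = 3
IN - KILL = 3 - 0 = 3
|OUT| = |GEN| + |IN - KILL| - |GEN ∩ (IN - KILL)| = 7 + 3 - 1 = 9

9


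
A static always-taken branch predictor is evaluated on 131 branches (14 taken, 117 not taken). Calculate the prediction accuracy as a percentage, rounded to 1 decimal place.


Predictor: always-taken
Correct predictions = 14
Accuracy = 14 / 131 * 100 = 10.7%

10.7


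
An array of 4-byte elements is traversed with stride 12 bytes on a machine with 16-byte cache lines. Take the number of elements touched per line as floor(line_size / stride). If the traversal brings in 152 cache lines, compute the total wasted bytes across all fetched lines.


Elements per line = floor(16 / 12) = 1
Bytes used per line = 1 * 4 = 4
Wasted per line = 16 - 4 = 12
Total wasted = 12 * 152 = 1824

1824


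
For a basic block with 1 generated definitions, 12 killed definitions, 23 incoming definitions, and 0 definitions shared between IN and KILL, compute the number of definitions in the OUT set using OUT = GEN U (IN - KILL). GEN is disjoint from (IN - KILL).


IN - KILL: 23 - 0 = 23 surviving definitions
OUT = GEN + surviving = 1 + 23 = 24

24


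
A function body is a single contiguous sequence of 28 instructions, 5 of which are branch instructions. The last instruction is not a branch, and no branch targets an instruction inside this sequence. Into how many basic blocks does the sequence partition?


With no in-sequence branch targets, the leaders are the first instruction plus the instruction after each branch.
Number of basic blocks = branches + 1
= 5 + 1 = 6

6


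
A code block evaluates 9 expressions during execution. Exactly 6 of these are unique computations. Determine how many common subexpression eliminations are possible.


CSE count = total expressions - unique expressions
= 9 - 6 = 3

3


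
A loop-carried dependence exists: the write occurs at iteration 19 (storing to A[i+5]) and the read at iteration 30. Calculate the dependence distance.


Distance = read iteration - write iteration
= 30 - 19 = 11

11


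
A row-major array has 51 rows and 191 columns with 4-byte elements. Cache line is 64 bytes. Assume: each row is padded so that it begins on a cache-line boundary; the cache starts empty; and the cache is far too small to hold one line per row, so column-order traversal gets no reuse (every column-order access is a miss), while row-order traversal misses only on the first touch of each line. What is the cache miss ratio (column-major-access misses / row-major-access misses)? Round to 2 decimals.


Each row occupies 191 * 4 = 764 bytes and starts on a line boundary, so it spans ceil(764 / 64) = 12 cache lines.
Row-major traversal misses (one per line touched): 51 * ceil(191 * 4 / 64) = 612
Column-major traversal misses (no reuse, every access misses): 51 * 191 = 9741
Ratio = 9741 / 612 = 15.92

15.92


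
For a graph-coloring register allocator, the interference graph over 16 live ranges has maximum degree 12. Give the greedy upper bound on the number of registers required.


Greedy coloring never needs more than (max_degree + 1) colors: when coloring a vertex, at most max_degree neighbors are already colored.
Upper bound = 12 + 1 = 13

13


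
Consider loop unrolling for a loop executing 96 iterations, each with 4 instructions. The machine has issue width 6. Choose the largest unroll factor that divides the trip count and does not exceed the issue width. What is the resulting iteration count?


Largest divisor of 96 <= 6 is 6
New iterations = 96 / 6 = 16

16


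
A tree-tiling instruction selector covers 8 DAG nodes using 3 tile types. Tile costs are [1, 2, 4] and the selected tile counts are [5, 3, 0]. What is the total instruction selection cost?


Total cost = sum(count_i * cost_i)
= 5*1 + 3*2 + 0*4
= 11

11


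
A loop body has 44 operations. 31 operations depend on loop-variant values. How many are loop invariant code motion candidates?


Invariant candidates = total - loop-dependent
= 44 - 31 = 13

13


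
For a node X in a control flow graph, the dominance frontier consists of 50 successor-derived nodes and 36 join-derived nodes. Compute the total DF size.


DF(X) = direct successor contributions + join point contributions
= 50 + 36 = 86

86


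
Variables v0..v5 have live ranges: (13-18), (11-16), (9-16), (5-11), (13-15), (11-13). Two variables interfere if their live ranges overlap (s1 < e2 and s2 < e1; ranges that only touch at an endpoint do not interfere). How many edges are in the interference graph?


Check all pairs for overlapping intervals.
Two intervals (s1,e1) and (s2,e2) overlap if s1 < e2 and s2 < e1.
v0 (13-18) vs v1..v5: overlaps v1, v2, v4 -> 3
v1 (11-16) vs v2..v5: overlaps v2, v4, v5 -> 3
v2 (9-16) vs v3..v5: overlaps v3, v4, v5 -> 3
v3 (5-11) vs v4..v5: overlaps none -> 0
v4 (13-15) vs v5: overlaps none -> 0
Total overlapping pairs = 3 + 3 + 3 + 0 + 0 = 9

9


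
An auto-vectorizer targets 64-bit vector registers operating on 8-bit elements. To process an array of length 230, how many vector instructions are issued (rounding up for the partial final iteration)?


Width = 64 / 8 = 8 elements per vector op
Iterations = ceil(230 / 8) = 29

29


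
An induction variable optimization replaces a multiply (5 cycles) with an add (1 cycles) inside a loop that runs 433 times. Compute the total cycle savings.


Per-iteration saving = 5 - 1 = 4
Total saved = 433 * 4 = 1732

1732


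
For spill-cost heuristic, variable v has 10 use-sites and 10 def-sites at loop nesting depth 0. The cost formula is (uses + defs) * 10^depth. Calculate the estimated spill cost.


uses + defs = 10 + 10 = 20
10^0 = 1
Spill cost = 20 * 1 = 20

20


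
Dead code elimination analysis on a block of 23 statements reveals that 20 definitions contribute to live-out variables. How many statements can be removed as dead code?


Dead code = total statements - live definitions
= 23 - 20 = 3

3


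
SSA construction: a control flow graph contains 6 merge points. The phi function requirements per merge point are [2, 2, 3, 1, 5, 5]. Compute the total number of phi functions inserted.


Total phi functions = sum of phi functions at each join node
= 2 + 2 + 3 + 1 + 5 + 5 = 18

18


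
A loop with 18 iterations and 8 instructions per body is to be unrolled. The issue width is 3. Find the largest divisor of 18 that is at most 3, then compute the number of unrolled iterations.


Largest divisor of 18 <= 3 is 3
New iterations = 18 / 3 = 6

6


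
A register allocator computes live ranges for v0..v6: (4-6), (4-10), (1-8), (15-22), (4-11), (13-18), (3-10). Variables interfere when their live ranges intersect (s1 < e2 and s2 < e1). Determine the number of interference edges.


Check all pairs for overlapping intervals.
Two intervals (s1,e1) and (s2,e2) overlap if s1 < e2 and s2 < e1.
v0 (4-6) vs v1..v6: overlaps v1, v2, v4, v6 -> 4
v1 (4-10) vs v2..v6: overlaps v2, v4, v6 -> 3
v2 (1-8) vs v3..v6: overlaps v4, v6 -> 2
v3 (15-22) vs v4..v6: overlaps v5 -> 1
v4 (4-11) vs v5..v6: overlaps v6 -> 1
v5 (13-18) vs v6: overlaps none -> 0
Total overlapping pairs = 4 + 3 + 2 + 1 + 1 + 0 = 11

11


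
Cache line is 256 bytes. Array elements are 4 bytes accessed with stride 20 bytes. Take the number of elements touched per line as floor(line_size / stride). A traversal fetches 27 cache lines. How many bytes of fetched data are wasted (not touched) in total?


Elements per line = floor(256 / 20) = 12
Bytes used per line = 12 * 4 = 48
Wasted per line = 256 - 48 = 208
Total wasted = 208 * 27 = 5616

5616


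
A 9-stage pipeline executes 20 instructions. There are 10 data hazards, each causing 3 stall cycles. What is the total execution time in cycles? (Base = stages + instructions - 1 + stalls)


Base cycles = 9 + 20 - 1 = 28
Total stalls = 10 * 3 = 30
Total = 28 + 30 = 58

58


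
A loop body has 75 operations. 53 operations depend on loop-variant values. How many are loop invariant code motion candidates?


Invariant candidates = total - loop-dependent
= 75 - 53 = 22

22


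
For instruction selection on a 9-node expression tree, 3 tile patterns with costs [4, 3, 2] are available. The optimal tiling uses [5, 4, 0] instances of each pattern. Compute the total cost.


Total cost = sum(count_i * cost_i)
= 5*4 + 4*3 + 0*2
= 32

32


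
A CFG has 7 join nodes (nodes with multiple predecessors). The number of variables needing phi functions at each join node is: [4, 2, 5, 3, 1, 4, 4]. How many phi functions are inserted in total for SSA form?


Total phi functions = sum of phi functions at each join node
= 4 + 2 + 5 + 3 + 1 + 4 + 4 = 23

23


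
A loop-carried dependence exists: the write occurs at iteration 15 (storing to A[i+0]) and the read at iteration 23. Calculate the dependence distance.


Distance = read iteration - write iteration
= 23 - 15 = 8

8


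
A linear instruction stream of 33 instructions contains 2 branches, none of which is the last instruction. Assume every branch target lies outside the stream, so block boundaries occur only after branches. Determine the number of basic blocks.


With no in-sequence branch targets, the leaders are the first instruction plus the instruction after each branch.
Number of basic blocks = branches + 1
= 2 + 1 = 3

3


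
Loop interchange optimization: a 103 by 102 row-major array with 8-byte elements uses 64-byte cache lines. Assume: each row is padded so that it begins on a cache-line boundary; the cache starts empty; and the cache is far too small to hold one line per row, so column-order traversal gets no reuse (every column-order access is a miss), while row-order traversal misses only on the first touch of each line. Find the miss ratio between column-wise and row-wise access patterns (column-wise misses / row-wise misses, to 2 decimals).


Each row occupies 102 * 8 = 816 bytes and starts on a line boundary, so it spans ceil(816 / 64) = 13 cache lines.
Row-major traversal misses (one per line touched): 103 * ceil(102 * 8 / 64) = 1339
Column-major traversal misses (no reuse, every access misses): 103 * 102 = 10506
Ratio = 10506 / 1339 = 7.85

7.85


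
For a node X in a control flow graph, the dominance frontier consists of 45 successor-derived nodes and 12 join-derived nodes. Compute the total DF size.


DF(X) = direct successor contributions + join point contributions
= 45 + 12 = 57

57


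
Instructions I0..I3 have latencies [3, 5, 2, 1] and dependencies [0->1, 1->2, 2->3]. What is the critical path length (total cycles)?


Compute longest path through dependency graph: dist(Ik) = max over predecessors of dist + latency(Ik).
dist(I0) = latency 3 = 3
dist(I1) = dist(I0) + 5 = 3 + 5 = 8
dist(I2) = dist(I1) + 2 = 8 + 2 = 10
dist(I3) = dist(I2) + 1 = 10 + 1 = 11
Critical path = max dist = 11

11


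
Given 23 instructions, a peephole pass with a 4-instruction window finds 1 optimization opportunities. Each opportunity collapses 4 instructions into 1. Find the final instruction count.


Each match removes 3 instructions.
Total removed = 1 * 3 = 3
Remaining = 23 - 3 = 20

20


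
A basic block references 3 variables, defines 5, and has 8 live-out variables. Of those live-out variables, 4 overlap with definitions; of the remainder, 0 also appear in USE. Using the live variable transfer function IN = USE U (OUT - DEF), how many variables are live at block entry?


OUT - DEF: 8 - 4 = 4
|IN| = |USE| + |OUT - DEF| - |USE ∩ (OUT - DEF)| = 3 + 4 - 0 = 7

7


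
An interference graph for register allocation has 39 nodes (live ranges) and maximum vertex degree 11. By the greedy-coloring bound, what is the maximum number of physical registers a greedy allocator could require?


Greedy coloring never needs more than (max_degree + 1) colors: when coloring a vertex, at most max_degree neighbors are already colored.
Upper bound = 11 + 1 = 12

12


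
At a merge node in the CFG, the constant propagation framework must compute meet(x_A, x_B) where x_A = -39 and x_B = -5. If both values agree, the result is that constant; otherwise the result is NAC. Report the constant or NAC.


Meet operation: if both paths give the same constant, result is that constant; if they differ, result is NAC (not-a-constant).
Path A: -39, Path B: -5 -> differ
Result: not-a-constant -> NAC

NAC


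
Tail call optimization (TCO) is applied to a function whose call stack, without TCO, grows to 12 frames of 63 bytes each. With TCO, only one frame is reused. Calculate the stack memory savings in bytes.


Without TCO: 12 * 63 = 756 bytes
With TCO: reuse 1 frame = 63 bytes
Savings = 756 - 63 = 693

693


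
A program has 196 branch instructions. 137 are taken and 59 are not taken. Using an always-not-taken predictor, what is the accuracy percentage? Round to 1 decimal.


Predictor: always-not-taken
Correct predictions = 59
Accuracy = 59 / 196 * 100 = 30.1%

30.1


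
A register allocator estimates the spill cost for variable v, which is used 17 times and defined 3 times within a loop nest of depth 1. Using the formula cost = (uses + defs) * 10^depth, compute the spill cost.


uses + defs = 17 + 3 = 20
10^1 = 10
Spill cost = 20 * 10 = 200

200


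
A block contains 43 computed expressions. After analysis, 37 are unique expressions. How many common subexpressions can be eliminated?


CSE count = total expressions - unique expressions
= 43 - 37 = 6

6


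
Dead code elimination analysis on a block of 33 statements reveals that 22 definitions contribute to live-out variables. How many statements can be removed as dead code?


Dead code = total statements - live definitions
= 33 - 22 = 11

11


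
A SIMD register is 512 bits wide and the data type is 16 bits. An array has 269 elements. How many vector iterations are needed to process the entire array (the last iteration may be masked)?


Width = 512 / 16 = 32 elements per vector op
Iterations = ceil(269 / 32) = 9

9


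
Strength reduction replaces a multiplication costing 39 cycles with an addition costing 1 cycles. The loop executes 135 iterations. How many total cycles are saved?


Per-iteration saving = 39 - 1 = 38
Total saved = 135 * 38 = 5130

5130


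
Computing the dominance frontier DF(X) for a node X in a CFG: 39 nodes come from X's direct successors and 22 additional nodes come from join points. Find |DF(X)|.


DF(X) = direct successor contributions + join point contributions
= 39 + 22 = 61

61


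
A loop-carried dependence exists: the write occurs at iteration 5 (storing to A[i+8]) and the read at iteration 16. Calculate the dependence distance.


Distance = read iteration - write iteration
= 16 - 5 = 11

11


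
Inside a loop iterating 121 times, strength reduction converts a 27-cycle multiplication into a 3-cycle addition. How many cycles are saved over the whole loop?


Per-iteration saving = 27 - 3 = 24
Total saved = 121 * 24 = 2904

2904


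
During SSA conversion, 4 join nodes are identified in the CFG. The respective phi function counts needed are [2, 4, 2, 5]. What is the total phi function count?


Total phi functions = sum of phi functions at each join node
= 2 + 4 + 2 + 5 = 13

13


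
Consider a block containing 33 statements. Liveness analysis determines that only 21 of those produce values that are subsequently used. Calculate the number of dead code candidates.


Dead code = total statements - live definitions
= 33 - 21 = 12

12


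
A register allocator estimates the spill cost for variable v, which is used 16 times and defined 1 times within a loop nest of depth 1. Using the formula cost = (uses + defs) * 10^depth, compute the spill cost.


uses + defs = 16 + 1 = 17
10^1 = 10
Spill cost = 17 * 10 = 170

170


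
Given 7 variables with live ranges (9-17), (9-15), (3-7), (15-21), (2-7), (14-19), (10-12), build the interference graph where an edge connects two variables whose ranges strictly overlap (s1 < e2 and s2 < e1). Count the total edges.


Check all pairs for overlapping intervals.
Two intervals (s1,e1) and (s2,e2) overlap if s1 < e2 and s2 < e1.
v0 (9-17) vs v1..v6: overlaps v1, v3, v5, v6 -> 4
v1 (9-15) vs v2..v6: overlaps v5, v6 -> 2
v2 (3-7) vs v3..v6: overlaps v4 -> 1
v3 (15-21) vs v4..v6: overlaps v5 -> 1
v4 (2-7) vs v5..v6: overlaps none -> 0
v5 (14-19) vs v6: overlaps none -> 0
Total overlapping pairs = 4 + 2 + 1 + 1 + 0 + 0 = 8

8


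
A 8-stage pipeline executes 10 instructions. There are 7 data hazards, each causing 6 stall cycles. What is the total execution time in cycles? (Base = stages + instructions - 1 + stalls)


Base cycles = 8 + 10 - 1 = 17
Total stalls = 7 * 6 = 42
Total = 17 + 42 = 59

59


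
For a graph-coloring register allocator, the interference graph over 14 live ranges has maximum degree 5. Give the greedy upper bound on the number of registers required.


Greedy coloring never needs more than (max_degree + 1) colors: when coloring a vertex, at most max_degree neighbors are already colored.
Upper bound = 5 + 1 = 6

6


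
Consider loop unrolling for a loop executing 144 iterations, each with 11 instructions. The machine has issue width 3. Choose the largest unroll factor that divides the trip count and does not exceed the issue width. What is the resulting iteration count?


Largest divisor of 144 <= 3 is 3
New iterations = 144 / 3 = 48

48


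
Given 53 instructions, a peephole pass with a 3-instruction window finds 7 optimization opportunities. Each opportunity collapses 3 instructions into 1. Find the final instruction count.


Each match removes 2 instructions.
Total removed = 7 * 2 = 14
Remaining = 53 - 14 = 39

39


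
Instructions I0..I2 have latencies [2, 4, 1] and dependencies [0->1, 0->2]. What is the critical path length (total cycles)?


Compute longest path through dependency graph: dist(Ik) = max over predecessors of dist + latency(Ik).
dist(I0) = latency 2 = 2
dist(I1) = dist(I0) + 4 = 2 + 4 = 6
dist(I2) = dist(I0) + 1 = 2 + 1 = 3
Critical path = max dist = 6

6


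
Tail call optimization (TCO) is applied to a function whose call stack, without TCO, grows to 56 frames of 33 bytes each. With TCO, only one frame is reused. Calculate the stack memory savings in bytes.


Without TCO: 56 * 33 = 1848 bytes
With TCO: reuse 1 frame = 33 bytes
Savings = 1848 - 33 = 1815

1815


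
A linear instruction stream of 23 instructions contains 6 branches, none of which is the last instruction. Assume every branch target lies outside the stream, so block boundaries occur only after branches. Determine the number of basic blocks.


With no in-sequence branch targets, the leaders are the first instruction plus the instruction after each branch.
Number of basic blocks = branches + 1
= 6 + 1 = 7

7


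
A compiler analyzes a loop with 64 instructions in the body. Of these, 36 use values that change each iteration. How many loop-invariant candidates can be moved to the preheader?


Invariant candidates = total - loop-dependent
= 64 - 36 = 28

28


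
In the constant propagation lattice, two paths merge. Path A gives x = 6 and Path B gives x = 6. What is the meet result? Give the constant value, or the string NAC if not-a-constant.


Meet operation: if both paths give the same constant, result is that constant; if they differ, result is NAC (not-a-constant).
Path A: 6, Path B: 6 -> equal
Result: constant -> 6

6


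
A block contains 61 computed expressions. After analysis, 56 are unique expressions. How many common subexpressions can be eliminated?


CSE count = total expressions - unique expressions
= 61 - 56 = 5

5


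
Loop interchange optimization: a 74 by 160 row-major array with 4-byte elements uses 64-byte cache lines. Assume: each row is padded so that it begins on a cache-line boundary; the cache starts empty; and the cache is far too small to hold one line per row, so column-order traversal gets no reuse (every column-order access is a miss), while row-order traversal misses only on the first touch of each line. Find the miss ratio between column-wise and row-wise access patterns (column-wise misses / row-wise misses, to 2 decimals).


Each row occupies 160 * 4 = 640 bytes and starts on a line boundary, so it spans ceil(640 / 64) = 10 cache lines.
Row-major traversal misses (one per line touched): 74 * ceil(160 * 4 / 64) = 740
Column-major traversal misses (no reuse, every access misses): 74 * 160 = 11840
Ratio = 11840 / 740 = 16.0

16.0


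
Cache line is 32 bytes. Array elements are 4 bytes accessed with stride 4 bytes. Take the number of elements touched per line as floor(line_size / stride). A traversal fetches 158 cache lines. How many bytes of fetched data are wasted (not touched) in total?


Elements per line = floor(32 / 4) = 8
Bytes used per line = 8 * 4 = 32
Wasted per line = 32 - 32 = 0
Total wasted = 0 * 158 = 0

0
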